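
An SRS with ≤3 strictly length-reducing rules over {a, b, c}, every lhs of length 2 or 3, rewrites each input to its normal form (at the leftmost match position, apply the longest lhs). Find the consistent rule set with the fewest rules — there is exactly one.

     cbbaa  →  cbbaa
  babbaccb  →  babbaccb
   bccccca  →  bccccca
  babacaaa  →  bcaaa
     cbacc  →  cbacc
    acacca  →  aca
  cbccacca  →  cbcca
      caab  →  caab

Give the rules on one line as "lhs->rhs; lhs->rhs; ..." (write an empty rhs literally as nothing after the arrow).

aba->; cac->

  | cbbaa
  | babbaccb
  | bccccca
  | babacaaa => bcaaa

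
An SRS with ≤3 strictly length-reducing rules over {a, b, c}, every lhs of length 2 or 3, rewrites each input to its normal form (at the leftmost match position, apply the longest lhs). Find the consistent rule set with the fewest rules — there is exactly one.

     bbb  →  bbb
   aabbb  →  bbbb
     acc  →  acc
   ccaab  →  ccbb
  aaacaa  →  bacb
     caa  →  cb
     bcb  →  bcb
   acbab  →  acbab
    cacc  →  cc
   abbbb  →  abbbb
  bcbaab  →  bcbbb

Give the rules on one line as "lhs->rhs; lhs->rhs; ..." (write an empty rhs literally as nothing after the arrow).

aa->b; cac->c

  | bbb
  | aabbb => bbbb
  | acc
  | ccaab => ccbb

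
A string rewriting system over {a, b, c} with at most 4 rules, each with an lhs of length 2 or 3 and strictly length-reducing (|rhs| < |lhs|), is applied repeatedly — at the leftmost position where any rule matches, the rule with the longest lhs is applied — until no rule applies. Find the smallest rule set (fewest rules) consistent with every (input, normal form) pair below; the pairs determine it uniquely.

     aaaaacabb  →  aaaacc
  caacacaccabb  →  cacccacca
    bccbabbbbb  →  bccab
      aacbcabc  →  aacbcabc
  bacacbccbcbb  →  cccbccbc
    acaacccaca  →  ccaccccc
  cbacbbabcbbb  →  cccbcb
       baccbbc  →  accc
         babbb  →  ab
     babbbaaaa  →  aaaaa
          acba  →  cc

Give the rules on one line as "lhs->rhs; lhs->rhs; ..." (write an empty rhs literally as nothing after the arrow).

  | aaaaacabb => aaaaccbb => aaaacc
  | caacacaccabb => cacccaccabb => cacccacca
  | bccbabbbbb => bccabbbbb => bccabbb => bccab
  | aacbcabc

aca->cc; ba->a; bb->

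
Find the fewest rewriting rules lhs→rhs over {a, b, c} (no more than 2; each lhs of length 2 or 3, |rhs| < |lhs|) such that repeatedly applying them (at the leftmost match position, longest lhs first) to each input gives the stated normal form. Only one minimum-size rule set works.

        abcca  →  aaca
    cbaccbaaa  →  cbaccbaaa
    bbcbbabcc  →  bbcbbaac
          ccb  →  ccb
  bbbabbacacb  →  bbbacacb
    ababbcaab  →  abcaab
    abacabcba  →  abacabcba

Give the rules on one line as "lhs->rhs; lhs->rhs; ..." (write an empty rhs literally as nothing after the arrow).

  | abcca => aaca
  | cbaccbaaa
  | bbcbbabcc => bbcbbaac
  | ccb

abb->; bcc->ac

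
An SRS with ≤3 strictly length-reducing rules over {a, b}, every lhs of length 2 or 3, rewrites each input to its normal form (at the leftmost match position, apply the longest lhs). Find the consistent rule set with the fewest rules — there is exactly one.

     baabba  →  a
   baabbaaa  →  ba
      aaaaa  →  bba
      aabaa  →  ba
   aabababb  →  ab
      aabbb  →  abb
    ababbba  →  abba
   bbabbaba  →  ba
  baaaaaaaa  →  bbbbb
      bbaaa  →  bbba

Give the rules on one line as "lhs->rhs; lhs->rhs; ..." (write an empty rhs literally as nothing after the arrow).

aa->b; aab->a; bab->

  | baabba => baba => a
  | baabbaaa => babaaa => aaa => ba
  | aaaaa => baaa => bba
  | aabaa => aaa => ba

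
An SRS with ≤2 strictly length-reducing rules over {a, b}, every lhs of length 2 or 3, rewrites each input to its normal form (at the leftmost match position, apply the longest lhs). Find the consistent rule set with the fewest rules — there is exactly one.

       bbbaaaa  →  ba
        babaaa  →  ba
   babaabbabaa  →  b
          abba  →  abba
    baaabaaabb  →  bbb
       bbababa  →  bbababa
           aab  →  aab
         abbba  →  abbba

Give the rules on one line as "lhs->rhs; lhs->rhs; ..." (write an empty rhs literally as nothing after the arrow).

  | bbbaaaa => bbaaaa => baaaa => aaaa => ba
  | babaaa => baaaa => aaaa => ba
  | babaabbabaa => baaabbabaa => aaabbabaa => bbbabaa => bbbaaa => bbaaa => baaa => aaa => b
  | abba

aaa->b; baa->aa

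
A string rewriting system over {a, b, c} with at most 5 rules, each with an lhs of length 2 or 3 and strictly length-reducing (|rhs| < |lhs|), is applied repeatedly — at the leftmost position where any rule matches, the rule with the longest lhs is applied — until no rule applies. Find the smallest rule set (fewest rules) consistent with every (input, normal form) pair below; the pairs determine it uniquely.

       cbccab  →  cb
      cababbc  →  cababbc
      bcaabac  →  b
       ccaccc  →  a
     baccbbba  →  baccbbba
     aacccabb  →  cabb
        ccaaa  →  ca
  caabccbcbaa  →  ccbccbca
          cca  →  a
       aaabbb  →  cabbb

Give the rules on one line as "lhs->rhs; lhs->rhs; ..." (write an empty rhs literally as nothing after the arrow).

  | cbccab => cbab => cb
  | cababbc
  | bcaabac => bccbac => bccc => b
  | ccaccc => accc => a

aa->c; cba->c; cca->a; ccc->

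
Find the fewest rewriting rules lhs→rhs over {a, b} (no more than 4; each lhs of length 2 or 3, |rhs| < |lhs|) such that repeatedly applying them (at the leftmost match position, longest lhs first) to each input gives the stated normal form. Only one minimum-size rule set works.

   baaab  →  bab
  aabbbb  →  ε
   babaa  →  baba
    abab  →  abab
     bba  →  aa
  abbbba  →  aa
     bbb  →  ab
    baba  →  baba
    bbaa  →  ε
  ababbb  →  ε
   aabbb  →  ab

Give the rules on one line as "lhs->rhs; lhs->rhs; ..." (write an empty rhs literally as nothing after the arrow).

aaa->; abb->; baa->ba; bb->a

  | baaab => baab => bab
  | aabbbb => abb => ε
  | babaa => baba
  | abab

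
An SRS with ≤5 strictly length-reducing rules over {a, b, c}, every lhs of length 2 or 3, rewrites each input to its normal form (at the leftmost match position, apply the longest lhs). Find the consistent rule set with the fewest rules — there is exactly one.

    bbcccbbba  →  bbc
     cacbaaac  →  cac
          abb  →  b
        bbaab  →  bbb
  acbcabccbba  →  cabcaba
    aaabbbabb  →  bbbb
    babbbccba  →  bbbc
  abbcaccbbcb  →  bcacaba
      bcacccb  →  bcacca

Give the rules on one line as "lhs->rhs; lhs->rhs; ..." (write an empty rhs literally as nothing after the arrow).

aa->; abb->b; bba->bb; cb->a

  | bbcccbbba => bbccabba => bbccba => bbcaa => bbc
  | cacbaaac => caaaaac => caaac => cac
  | abb => b
  | bbaab => bbab => bbb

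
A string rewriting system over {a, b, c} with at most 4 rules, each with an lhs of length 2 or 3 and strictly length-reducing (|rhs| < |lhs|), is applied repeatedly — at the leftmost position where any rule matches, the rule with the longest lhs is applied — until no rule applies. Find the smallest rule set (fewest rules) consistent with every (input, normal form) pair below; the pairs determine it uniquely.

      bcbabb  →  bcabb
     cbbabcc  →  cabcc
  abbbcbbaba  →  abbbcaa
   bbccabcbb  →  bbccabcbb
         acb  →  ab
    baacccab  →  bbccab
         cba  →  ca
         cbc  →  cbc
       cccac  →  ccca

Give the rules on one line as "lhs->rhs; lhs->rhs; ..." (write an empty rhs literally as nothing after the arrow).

aac->bb; ac->a; ba->a

  | bcbabb => bcabb
  | cbbabcc => cbabcc => cabcc
  | abbbcbbaba => abbbcbaba => abbbcaba => abbbcaa
  | bbccabcbb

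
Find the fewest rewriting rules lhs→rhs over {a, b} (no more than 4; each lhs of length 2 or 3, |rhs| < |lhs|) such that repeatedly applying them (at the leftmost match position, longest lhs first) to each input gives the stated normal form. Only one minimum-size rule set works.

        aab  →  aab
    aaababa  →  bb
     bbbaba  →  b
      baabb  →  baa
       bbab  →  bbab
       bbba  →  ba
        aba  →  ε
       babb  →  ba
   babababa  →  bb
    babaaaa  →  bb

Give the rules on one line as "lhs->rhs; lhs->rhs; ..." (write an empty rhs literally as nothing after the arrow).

aaa->b; aba->; abb->a; bbb->b

  | aab
  | aaababa => bbaba => bb
  | bbbaba => baba => b
  | baabb => baa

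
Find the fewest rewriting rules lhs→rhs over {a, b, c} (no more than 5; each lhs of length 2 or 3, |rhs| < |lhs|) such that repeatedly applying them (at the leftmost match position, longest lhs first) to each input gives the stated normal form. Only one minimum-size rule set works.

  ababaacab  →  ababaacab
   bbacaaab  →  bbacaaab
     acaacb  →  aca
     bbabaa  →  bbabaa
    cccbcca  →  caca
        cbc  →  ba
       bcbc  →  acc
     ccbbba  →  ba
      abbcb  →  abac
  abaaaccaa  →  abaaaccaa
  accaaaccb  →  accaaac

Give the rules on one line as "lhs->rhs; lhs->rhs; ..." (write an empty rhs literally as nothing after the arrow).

acb->; bcb->ac; cb->; cbc->ba

  | ababaacab
  | bbacaaab
  | acaacb => aca
  | bbabaa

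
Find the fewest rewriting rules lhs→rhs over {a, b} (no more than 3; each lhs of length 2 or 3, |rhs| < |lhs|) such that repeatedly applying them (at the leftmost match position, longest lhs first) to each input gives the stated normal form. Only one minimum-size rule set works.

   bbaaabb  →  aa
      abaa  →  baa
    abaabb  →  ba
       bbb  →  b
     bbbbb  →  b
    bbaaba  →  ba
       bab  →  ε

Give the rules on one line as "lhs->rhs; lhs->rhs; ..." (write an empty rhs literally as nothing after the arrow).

ab->b; abb->; bb->

  | bbaaabb => aaabb => aa
  | abaa => baa
  | abaabb => baabb => ba
  | bbb => b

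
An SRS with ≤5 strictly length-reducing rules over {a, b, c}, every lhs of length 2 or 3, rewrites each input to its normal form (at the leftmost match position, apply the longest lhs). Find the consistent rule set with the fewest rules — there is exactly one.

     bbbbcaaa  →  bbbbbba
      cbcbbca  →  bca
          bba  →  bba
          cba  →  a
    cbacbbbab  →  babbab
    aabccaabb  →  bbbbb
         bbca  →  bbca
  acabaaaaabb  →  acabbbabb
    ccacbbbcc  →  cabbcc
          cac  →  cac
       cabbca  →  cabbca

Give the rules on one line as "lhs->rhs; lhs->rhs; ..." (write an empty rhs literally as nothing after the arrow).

aa->b; acb->ba; caa->bb; cb->

  | bbbbcaaa => bbbbbba
  | cbcbbca => cbbca => bca
  | bba
  | cba => a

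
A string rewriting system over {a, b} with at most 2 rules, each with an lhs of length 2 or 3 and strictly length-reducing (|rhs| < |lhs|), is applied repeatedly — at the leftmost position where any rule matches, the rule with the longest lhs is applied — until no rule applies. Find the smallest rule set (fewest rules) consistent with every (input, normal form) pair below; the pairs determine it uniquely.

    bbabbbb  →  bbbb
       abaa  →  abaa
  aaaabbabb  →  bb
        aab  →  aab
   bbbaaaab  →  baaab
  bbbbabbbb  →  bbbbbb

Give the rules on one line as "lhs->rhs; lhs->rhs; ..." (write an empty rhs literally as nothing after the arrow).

  | bbabbbb => bbbb
  | abaa
  | aaaabbabb => aaabbabb => aabbabb => abbabb => bbabb => bb
  | aab

abb->bb; bba->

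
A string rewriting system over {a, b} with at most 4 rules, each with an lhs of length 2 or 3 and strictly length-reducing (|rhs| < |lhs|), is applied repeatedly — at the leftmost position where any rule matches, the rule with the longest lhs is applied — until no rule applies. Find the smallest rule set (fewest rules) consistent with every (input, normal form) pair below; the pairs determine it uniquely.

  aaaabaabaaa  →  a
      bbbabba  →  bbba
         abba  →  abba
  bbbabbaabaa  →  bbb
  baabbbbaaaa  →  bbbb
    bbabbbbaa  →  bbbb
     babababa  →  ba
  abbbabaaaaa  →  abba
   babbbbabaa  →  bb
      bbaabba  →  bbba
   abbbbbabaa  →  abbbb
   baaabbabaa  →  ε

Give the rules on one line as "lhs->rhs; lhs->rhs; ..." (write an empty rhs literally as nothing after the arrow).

  | aaaabaabaaa => aabaabaaa => aabaaa => aaa => a
  | bbbabba => bbba
  | abba
  | bbbabbaabaa => bbbaabaa => bbbaa => bbb

aa->; aab->; aba->; bab->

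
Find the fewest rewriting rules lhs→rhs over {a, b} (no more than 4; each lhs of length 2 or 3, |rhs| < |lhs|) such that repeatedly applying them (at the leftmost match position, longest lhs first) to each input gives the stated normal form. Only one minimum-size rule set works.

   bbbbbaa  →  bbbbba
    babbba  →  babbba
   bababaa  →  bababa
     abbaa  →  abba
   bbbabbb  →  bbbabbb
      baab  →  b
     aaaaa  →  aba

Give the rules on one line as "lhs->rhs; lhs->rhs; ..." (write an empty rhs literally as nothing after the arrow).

  | bbbbbaa => bbbbba
  | babbba
  | bababaa => bababa
  | abbaa => abba

aa->a; aaa->ab; aab->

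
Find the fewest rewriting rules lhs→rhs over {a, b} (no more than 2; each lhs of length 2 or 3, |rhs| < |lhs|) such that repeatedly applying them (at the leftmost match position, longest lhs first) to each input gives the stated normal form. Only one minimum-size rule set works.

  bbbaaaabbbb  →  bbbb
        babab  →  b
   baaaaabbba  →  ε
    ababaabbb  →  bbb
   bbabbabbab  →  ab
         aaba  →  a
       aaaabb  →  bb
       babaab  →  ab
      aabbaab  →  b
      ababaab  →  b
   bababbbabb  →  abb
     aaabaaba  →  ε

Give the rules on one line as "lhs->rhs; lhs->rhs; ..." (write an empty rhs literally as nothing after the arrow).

  | bbbaaaabbbb => bbaaaabbbb => baaaabbbb => aaaabbbb => aabbbb => bbbb
  | babab => abab => aab => b
  | baaaaabbba => aaaaabbba => aaabbba => abbba => abba => aba => aa => ε
  | ababaabbb => aabaabbb => baabbb => aabbb => bbb

aa->; ba->a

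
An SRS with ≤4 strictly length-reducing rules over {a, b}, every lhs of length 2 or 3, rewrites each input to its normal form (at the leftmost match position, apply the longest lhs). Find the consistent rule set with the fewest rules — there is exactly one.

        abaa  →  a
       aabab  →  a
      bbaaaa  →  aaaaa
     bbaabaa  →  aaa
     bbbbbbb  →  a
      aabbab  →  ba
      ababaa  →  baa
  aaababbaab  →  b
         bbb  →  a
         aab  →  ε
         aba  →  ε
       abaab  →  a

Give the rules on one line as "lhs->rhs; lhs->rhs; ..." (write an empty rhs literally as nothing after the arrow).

aab->; ab->a; aba->; bb->a

  | abaa => a
  | aabab => ab => a
  | bbaaaa => aaaaa
  | bbaabaa => aaabaa => aaa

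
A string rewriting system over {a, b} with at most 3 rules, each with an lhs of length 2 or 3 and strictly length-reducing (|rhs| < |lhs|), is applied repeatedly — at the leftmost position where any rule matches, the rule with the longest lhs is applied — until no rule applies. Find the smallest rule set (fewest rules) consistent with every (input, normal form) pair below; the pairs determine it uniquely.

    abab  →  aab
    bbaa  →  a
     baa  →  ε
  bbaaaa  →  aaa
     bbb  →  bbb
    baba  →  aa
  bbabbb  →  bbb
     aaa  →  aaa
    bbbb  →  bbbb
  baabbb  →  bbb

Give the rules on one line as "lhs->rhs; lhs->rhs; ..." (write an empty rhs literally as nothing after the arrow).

  | abab => aab
  | bbaa => a
  | baa => ε
  | bbaaaa => aaa

ba->a; baa->; bba->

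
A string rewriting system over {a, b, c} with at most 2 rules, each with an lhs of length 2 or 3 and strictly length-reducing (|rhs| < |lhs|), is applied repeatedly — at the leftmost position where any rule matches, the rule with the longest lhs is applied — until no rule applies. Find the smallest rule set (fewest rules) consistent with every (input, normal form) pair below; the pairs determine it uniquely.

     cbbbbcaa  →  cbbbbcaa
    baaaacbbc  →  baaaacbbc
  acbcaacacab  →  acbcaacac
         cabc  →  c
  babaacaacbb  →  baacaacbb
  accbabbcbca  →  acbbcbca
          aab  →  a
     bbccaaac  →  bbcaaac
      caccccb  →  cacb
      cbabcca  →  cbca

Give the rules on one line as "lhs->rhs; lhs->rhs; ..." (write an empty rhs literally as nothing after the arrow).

ab->; cc->c

  | cbbbbcaa
  | baaaacbbc
  | acbcaacacab => acbcaacac
  | cabc => cc => c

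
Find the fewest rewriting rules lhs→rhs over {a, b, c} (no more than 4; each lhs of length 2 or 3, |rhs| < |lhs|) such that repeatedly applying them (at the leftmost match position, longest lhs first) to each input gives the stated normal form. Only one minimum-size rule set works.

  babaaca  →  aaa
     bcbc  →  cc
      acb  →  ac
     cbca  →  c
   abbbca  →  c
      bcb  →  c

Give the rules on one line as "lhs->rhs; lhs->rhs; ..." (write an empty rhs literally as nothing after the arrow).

  | babaaca => bcaaca => aaaca => aaa
  | bcbc => abc => cc
  | acb => ac
  | cbca => cca => c

ab->c; bc->a; ca->; cb->c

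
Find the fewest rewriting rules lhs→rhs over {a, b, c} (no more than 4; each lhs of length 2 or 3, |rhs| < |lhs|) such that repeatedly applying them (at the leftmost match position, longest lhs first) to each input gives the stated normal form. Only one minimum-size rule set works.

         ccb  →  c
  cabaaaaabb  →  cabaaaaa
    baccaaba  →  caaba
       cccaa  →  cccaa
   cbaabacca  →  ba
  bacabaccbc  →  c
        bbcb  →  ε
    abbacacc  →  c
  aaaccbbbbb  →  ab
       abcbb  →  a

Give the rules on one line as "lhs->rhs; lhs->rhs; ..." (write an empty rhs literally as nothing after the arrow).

aac->b; ac->b; bb->; cb->

  | ccb => c
  | cabaaaaabb => cabaaaaa
  | baccaaba => bbcaaba => caaba
  | cccaa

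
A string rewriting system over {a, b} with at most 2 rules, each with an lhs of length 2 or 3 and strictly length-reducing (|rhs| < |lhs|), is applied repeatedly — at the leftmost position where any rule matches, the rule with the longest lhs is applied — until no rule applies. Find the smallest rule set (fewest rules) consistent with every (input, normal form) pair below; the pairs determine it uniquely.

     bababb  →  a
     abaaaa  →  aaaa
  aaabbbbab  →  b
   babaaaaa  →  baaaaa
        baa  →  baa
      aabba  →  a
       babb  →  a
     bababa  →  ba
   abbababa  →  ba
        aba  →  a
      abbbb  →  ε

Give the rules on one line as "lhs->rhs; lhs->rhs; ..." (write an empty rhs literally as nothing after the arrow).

  | bababb => babb => bb => a
  | abaaaa => aaaa
  | aaabbbbab => aabbbab => abbab => bab => b
  | babaaaaa => baaaaa

ab->; bb->a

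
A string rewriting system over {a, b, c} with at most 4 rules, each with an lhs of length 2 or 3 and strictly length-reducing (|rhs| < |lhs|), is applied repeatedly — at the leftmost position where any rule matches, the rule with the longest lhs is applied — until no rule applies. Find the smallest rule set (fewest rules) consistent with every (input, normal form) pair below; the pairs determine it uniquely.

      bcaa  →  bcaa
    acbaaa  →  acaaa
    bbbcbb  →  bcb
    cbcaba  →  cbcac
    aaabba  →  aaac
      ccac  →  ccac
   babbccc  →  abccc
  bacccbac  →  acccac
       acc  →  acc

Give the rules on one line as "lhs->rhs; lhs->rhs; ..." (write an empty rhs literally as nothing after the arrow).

  | bcaa
  | acbaaa => acaaa
  | bbbcbb => bbcbb => bcbb => bcb
  | cbcaba => cbcac

aba->ac; ba->a; bb->b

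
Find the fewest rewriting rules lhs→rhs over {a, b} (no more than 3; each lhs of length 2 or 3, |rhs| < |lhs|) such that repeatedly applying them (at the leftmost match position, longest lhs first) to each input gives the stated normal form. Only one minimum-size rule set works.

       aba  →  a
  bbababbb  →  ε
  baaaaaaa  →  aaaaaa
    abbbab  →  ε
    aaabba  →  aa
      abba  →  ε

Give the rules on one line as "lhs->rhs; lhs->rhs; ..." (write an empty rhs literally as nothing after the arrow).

  | aba => a
  | bbababbb => ababbb => abbb => bb => ε
  | baaaaaaa => aaaaaa
  | abbbab => bbab => ab => ε

ab->; ba->; bb->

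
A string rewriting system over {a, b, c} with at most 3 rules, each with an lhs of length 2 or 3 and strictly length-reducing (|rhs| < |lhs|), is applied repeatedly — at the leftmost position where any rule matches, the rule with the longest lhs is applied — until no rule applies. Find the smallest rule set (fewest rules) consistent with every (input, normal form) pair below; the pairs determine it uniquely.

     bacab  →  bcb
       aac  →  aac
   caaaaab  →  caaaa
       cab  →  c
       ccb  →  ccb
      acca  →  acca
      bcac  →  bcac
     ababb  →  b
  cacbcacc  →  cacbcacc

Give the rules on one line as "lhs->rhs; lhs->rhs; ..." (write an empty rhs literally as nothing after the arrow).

ab->; aca->c

  | bacab => bcb
  | aac
  | caaaaab => caaaa
  | cab => c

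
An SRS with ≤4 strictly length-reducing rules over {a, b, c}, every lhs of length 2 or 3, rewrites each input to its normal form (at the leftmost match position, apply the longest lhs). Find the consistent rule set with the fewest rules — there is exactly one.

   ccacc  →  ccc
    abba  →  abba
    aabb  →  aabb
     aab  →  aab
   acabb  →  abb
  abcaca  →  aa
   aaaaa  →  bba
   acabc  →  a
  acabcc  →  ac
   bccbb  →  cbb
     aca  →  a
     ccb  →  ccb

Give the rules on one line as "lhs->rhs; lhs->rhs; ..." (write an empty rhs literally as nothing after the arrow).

  | ccacc => ccc
  | abba
  | aabb
  | aab

aaa->ba; bc->; ca->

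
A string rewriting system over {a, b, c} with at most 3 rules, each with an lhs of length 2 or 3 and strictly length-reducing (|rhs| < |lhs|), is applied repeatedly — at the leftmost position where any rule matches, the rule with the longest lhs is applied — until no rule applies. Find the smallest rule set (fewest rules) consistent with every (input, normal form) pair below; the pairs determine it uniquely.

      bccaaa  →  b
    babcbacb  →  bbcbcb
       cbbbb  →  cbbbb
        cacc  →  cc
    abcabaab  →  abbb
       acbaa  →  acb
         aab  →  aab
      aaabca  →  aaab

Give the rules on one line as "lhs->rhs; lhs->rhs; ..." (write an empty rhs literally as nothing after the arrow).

ba->b; ca->

  | bccaaa => bcaa => ba => b
  | babcbacb => bbcbacb => bbcbcb
  | cbbbb
  | cacc => cc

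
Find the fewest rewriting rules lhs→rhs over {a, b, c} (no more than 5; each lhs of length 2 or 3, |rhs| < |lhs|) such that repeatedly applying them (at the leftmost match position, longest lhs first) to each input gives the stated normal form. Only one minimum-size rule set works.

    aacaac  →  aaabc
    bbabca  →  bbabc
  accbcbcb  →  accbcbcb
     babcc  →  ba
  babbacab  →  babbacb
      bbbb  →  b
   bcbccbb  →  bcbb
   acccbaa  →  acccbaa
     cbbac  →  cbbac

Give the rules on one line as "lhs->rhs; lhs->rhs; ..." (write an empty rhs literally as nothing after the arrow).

bbb->; bcc->; ca->c; caa->ab

  | aacaac => aaabc
  | bbabca => bbabc
  | accbcbcb
  | babcc => ba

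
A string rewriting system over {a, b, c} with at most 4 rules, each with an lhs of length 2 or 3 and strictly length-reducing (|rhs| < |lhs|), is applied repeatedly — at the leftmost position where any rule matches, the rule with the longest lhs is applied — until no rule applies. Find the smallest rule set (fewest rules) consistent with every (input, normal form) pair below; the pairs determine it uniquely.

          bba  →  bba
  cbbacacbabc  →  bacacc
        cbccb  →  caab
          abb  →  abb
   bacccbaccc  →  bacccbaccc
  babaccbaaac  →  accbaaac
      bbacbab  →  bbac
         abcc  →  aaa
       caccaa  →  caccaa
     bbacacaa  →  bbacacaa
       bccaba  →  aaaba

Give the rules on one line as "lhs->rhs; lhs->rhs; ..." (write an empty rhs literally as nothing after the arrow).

bab->; bcc->aa; cbb->b

  | bba
  | cbbacacbabc => bacacbabc => bacacc
  | cbccb => caab
  | abb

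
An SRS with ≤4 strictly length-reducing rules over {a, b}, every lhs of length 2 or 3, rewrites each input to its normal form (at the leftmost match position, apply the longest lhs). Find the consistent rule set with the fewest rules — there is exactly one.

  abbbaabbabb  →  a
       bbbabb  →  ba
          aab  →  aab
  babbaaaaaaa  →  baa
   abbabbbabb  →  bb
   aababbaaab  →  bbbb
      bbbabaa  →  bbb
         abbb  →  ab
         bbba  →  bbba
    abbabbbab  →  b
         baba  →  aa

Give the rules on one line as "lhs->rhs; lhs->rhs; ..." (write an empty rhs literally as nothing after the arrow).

  | abbbaabbabb => abaabbabb => abaaabb => abbbb => abb => a
  | bbbabb => bbab => ba
  | aab
  | babbaaaaaaa => abaaaaaaa => abbaaaa => aaaaa => baa

aaa->b; abb->a; bab->a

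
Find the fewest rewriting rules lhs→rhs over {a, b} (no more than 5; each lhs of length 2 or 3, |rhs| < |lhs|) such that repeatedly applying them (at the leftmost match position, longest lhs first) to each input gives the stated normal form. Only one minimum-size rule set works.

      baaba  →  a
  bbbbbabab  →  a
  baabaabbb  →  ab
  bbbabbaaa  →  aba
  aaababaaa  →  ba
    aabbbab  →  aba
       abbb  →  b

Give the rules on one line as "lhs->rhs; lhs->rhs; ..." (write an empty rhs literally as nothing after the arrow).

  | baaba => bba => aa => a
  | bbbbbabab => abbbabab => aababab => babab => baab => bb => a
  | baabaabbb => bbaabbb => aaabbb => aabbb => bbb => ab
  | bbbabbaaa => ababbaaa => ababaaa => abaaaa => abaaa => abaa => aba

aa->a; aab->b; bab->ba; bb->a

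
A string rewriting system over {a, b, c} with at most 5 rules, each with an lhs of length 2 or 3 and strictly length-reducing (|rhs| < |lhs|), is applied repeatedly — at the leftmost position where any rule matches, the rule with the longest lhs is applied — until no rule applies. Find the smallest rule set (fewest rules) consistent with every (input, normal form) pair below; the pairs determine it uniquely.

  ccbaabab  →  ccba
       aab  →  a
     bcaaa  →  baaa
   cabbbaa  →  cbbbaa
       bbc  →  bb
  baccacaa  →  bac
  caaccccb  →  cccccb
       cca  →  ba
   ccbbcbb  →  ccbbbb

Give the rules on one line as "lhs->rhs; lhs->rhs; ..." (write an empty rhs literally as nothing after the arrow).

ab->; bc->b; ca->c; cca->ba

  | ccbaabab => ccbaab => ccba
  | aab => a
  | bcaaa => baaa
  | cabbbaa => cbbbaa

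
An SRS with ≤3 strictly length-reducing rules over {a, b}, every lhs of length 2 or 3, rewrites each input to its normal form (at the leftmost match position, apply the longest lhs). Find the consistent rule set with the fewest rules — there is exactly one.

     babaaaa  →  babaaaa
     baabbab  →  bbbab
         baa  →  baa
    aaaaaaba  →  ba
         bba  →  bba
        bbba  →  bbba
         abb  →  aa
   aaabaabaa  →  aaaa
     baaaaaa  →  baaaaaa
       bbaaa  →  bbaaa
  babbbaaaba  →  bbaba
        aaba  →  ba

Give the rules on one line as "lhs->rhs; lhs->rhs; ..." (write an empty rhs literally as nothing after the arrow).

aab->b; abb->aa

  | babaaaa
  | baabbab => bbbab
  | baa
  | aaaaaaba => aaaaba => aaba => ba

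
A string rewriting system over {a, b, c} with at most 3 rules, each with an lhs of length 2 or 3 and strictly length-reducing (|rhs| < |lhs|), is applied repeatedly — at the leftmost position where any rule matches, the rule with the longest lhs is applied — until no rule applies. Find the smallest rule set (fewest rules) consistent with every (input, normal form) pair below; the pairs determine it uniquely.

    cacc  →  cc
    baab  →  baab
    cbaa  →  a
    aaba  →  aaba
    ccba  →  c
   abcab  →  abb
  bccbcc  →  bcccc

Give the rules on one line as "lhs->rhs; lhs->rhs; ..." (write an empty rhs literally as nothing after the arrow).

ca->; cb->c

  | cacc => cc
  | baab
  | cbaa => caa => a
  | aaba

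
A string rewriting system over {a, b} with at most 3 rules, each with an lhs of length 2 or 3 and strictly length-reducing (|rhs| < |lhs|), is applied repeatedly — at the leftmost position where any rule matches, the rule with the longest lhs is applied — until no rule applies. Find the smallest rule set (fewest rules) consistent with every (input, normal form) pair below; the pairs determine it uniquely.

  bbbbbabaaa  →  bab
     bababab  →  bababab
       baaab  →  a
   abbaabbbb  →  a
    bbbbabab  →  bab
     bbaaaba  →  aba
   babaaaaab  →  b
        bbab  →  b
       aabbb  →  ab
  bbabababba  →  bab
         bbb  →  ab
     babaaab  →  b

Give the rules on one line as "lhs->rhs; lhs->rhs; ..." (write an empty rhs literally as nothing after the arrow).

  | bbbbbabaaa => abbbabaaa => aababaaa => babaaa => bab
  | bababab
  | baaab => bb => a
  | abbaabbbb => aaaabbbb => abbbb => aabb => bb => a

aa->; aaa->; bb->a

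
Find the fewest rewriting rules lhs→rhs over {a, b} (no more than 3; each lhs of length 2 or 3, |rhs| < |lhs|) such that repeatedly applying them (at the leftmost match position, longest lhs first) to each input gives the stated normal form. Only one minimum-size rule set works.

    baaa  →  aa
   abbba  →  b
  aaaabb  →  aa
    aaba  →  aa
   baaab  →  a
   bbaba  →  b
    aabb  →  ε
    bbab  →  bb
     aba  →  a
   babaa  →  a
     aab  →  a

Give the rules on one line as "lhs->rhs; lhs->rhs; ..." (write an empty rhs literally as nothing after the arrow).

  | baaa => aa
  | abbba => bba => b
  | aaaabb => aaab => aa
  | aaba => aa

ab->; ba->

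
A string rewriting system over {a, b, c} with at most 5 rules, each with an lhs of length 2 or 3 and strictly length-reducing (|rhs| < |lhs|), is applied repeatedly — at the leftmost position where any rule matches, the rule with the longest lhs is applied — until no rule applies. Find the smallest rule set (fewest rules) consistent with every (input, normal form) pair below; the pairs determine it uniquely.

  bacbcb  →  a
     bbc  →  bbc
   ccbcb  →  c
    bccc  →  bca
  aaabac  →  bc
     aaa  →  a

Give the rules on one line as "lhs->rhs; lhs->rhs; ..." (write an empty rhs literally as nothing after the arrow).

aa->b; ba->a; cb->; ccc->ca

  | bacbcb => acbcb => acb => a
  | bbc
  | ccbcb => ccb => c
  | bccc => bca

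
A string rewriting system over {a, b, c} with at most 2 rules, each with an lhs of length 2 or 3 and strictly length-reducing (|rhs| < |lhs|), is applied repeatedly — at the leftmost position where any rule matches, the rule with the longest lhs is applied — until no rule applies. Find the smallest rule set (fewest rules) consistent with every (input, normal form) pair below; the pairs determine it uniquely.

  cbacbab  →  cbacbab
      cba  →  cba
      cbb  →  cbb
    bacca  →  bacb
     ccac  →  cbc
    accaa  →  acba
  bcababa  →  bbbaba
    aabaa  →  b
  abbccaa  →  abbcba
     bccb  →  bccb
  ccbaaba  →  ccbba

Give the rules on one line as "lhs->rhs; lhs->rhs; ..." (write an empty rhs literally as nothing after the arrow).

aa->; ca->b

  | cbacbab
  | cba
  | cbb
  | bacca => bacb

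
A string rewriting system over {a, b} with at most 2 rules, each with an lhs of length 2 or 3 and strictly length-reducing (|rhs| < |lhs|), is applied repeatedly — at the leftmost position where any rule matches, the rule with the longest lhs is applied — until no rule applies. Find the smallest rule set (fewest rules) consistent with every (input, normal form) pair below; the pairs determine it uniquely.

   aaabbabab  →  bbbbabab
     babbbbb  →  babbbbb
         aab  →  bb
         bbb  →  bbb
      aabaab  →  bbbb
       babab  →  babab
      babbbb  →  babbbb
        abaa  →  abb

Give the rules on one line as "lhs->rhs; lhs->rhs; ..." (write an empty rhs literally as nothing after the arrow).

aa->b; aaa->bb

  | aaabbabab => bbbbabab
  | babbbbb
  | aab => bb
  | bbb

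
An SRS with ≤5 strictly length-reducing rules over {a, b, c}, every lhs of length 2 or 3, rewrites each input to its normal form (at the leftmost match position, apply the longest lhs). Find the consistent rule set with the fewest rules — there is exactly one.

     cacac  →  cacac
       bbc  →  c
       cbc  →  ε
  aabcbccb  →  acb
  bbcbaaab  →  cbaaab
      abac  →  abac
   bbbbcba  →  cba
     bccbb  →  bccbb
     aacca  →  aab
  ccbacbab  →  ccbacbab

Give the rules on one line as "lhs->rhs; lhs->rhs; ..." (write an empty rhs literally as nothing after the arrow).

  | cacac
  | bbc => c
  | cbc => ε
  | aabcbccb => acbccb => acb

abc->c; bbc->c; cbc->; cca->b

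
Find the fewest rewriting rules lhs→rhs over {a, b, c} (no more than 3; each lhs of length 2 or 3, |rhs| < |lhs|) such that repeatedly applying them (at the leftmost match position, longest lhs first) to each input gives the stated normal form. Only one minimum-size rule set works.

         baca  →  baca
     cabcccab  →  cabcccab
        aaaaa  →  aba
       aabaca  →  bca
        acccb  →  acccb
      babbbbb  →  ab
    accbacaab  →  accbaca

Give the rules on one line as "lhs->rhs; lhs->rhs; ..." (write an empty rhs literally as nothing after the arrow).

  | baca
  | cabcccab
  | aaaaa => baaa => aba
  | aabaca => bbaca => aaca => bca

aa->b; baa->ab; bb->a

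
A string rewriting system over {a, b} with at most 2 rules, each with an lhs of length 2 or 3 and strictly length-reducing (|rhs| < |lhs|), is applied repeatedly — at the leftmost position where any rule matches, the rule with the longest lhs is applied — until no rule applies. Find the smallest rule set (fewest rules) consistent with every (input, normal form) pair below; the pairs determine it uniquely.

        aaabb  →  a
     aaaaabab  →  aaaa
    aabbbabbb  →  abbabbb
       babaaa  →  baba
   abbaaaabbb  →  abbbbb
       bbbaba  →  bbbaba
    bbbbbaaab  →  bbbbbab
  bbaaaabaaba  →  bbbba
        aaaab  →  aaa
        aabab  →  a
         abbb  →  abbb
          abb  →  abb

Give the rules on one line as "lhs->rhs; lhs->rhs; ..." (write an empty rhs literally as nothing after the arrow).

  | aaabb => aab => a
  | aaaaabab => aaaaab => aaaa
  | aabbbabbb => abbabbb
  | babaaa => baba

aab->a; baa->b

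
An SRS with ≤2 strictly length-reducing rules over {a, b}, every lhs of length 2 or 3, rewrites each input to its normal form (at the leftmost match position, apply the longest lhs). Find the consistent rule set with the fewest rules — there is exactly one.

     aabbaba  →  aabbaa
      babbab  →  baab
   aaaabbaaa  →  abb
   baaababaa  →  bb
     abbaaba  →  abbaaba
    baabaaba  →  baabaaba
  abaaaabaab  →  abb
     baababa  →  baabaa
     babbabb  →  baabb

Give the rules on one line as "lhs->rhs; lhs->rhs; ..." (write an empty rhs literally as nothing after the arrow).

aaa->; bab->ba

  | aabbaba => aabbaa
  | babbab => babab => baab
  | aaaabbaaa => abbaaa => abb
  | baaababaa => bbabaa => bbaaa => bb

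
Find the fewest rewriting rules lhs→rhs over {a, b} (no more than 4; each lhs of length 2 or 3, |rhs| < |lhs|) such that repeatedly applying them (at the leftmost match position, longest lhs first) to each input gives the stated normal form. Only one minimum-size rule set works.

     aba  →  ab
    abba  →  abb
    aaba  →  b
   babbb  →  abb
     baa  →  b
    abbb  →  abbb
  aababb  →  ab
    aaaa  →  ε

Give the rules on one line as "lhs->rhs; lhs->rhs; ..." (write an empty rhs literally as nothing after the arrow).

aa->; ba->b; bab->a

  | aba => ab
  | abba => abb
  | aaba => ba => b
  | babbb => abb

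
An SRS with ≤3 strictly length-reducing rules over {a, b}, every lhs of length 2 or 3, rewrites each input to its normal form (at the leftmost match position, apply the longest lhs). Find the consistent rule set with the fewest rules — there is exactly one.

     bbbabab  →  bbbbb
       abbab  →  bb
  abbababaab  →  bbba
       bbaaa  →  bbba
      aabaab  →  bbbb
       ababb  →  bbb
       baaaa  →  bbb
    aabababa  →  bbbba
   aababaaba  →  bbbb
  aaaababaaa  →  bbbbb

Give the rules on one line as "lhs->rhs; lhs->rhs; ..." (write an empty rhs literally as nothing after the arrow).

  | bbbabab => bbbaab => bbbbb
  | abbab => abab => aab => bb
  | abbababaab => abababaab => aababaab => bbabaab => bbaaab => bbbab => bbba
  | bbaaa => bbba

aa->b; ab->a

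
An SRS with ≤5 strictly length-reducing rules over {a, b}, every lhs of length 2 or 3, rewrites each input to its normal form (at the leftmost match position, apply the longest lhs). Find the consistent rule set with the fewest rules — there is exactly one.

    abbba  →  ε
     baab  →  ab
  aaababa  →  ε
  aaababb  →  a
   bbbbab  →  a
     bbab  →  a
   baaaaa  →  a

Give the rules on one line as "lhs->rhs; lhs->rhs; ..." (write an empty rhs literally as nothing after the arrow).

  | abbba => abba => aaa => ba => ε
  | baab => ab
  | aaababa => bababa => baba => ba => ε
  | aaababb => bababb => babb => bb => a

aa->b; ba->; bb->a; bbb->bb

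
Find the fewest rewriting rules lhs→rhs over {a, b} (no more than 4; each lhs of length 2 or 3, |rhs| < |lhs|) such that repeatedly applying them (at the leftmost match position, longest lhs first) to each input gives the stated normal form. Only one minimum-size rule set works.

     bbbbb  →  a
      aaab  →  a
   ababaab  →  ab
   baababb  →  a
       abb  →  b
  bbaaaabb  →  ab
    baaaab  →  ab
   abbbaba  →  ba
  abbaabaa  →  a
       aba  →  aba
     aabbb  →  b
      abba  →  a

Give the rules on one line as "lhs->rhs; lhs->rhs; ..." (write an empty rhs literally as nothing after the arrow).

  | bbbbb => abbb => aab => bb => a
  | aaab => bab => a
  | ababaab => aaaab => baab => bbb => ab
  | baababb => bbbabb => ababb => aab => bb => a

aa->b; bab->a; bb->a; bba->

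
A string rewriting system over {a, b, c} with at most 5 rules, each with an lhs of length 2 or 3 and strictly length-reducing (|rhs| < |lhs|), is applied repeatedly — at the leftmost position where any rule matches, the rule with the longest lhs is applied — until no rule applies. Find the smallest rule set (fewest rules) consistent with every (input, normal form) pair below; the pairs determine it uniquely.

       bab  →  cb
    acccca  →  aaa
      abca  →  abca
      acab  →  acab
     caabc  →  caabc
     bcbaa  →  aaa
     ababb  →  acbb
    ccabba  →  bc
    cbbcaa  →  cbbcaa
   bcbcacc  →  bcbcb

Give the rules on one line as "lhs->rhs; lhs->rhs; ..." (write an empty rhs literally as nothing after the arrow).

  | bab => cb
  | acccca => bcca => aaa
  | abca
  | acab

acc->b; ba->c; bcc->aa; cca->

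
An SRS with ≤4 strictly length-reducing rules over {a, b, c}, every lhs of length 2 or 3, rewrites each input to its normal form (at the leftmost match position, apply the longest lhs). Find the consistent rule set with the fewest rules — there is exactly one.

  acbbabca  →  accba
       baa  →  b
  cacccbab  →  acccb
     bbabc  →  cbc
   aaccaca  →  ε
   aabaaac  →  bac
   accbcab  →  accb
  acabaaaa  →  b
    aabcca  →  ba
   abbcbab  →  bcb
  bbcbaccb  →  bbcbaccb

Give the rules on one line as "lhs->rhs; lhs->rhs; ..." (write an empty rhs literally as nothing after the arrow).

  | acbbabca => accbca => accba
  | baa => b
  | cacccbab => acccbab => acccb
  | bbabc => cbc

aa->; ab->; bba->c; ca->a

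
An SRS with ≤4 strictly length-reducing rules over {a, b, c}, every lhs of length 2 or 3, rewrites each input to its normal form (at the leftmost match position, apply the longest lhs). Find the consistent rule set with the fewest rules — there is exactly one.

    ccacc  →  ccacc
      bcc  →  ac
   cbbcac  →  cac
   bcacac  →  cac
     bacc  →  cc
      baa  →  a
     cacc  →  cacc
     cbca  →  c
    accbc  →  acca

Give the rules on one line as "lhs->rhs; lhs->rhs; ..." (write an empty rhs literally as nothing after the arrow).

aa->; ba->; bc->a

  | ccacc
  | bcc => ac
  | cbbcac => cbaac => cac
  | bcacac => aacac => cac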